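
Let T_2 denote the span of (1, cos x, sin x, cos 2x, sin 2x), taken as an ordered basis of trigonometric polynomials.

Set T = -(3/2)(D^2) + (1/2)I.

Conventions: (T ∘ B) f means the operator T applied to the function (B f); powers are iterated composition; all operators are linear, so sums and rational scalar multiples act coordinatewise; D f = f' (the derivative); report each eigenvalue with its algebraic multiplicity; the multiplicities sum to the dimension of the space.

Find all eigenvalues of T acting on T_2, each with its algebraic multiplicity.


image of 1: 1/2
image of cos x: 2cos x
image of sin x: 2sin x
image of cos 2x: (13/2)cos 2x
image of sin 2x: (13/2)sin 2x
the matrix is diagonal; its diagonal is (1/2, 2, 2, 13/2, 13/2)
for a triangular matrix the eigenvalues are the diagonal entries, with algebraic multiplicity their repetition count

λ = 1/2 (multiplicity 1), λ = 2 (multiplicity 2), λ = 13/2 (multiplicity 2)


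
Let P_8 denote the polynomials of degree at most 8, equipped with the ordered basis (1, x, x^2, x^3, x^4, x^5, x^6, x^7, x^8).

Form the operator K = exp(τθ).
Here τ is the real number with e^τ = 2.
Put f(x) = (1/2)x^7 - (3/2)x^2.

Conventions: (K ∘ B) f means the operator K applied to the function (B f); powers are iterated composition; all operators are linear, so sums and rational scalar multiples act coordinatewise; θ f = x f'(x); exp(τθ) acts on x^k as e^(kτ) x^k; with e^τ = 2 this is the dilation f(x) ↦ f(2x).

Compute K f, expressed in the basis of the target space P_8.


exp(τθ) x^k = e^(kτ) x^k; with e^τ = 2 this sends x^k to 2^k x^k
x^2 ↦ 4 x^2
x^7 ↦ 128 x^7
applying this coordinatewise to f: exp(τθ) f = 64x^7 - 6x^2

g(x) = 64x^7 - 6x^2


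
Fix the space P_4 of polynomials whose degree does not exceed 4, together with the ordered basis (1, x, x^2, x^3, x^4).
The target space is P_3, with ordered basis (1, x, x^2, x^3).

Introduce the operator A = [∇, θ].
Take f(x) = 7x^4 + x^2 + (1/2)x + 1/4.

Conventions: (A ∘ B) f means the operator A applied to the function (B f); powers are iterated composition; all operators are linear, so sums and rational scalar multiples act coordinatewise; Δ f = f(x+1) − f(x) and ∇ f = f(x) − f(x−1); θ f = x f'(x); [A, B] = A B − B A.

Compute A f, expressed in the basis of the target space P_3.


θ f = 28x^4 + 2x^2 + (1/2)x
∇ θ f = 112x^3 - 168x^2 + 116x - 59/2
∇ f = 28x^3 - 42x^2 + 30x - 15/2
θ ∇ f = 84x^3 - 84x^2 + 30x
[∇, θ] f = 28x^3 - 84x^2 + 86x - 59/2

g(x) = 28x^3 - 84x^2 + 86x - 59/2


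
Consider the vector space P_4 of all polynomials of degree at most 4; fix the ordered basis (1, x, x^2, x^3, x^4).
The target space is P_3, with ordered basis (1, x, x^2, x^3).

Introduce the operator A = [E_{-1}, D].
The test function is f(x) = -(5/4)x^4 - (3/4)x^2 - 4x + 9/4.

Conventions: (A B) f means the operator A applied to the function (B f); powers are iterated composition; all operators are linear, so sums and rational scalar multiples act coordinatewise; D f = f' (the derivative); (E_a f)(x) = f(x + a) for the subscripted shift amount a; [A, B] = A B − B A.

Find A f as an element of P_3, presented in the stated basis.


g(x) = 0

D f = -5x^3 - (3/2)x - 4
E_{-1} D f = -5x^3 + 15x^2 - (33/2)x + 5/2
E_{-1} f = -(5/4)x^4 + 5x^3 - (33/4)x^2 + (5/2)x + 17/4
D E_{-1} f = -5x^3 + 15x^2 - (33/2)x + 5/2
[E_{-1}, D] f = 0


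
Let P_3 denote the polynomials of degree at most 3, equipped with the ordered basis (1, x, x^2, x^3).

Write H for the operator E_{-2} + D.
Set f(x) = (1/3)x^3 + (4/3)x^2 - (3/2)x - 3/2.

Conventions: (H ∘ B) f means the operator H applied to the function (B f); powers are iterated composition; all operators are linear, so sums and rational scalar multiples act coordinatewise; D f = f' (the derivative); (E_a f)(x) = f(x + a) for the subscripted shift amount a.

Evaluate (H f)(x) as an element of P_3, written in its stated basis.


E_{-2} f = (1/3)x^3 - (2/3)x^2 - (17/6)x + 25/6
D f = x^2 + (8/3)x - 3/2
(E_{-2} + D) f = (1/3)x^3 + (1/3)x^2 - (1/6)x + 8/3

the image equals g(x) = (1/3)x^3 + (1/3)x^2 - (1/6)x + 8/3


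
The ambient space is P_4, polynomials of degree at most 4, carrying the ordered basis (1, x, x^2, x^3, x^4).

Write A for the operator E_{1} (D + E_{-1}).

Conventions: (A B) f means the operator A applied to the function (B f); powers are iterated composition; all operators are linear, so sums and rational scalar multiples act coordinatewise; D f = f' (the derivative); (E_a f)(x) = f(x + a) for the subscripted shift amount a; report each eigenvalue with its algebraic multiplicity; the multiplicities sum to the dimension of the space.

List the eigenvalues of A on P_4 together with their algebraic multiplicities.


image of 1: 1
image of x: x + 1
image of x^2: x^2 + 2x + 2
image of x^3: x^3 + 3x^2 + 6x + 3
image of x^4: x^4 + 4x^3 + 12x^2 + 12x + 4
the matrix is upper triangular; its diagonal is (1, 1, 1, 1, 1)
for a triangular matrix the eigenvalues are the diagonal entries, with algebraic multiplicity their repetition count

λ = 1 (multiplicity 5)


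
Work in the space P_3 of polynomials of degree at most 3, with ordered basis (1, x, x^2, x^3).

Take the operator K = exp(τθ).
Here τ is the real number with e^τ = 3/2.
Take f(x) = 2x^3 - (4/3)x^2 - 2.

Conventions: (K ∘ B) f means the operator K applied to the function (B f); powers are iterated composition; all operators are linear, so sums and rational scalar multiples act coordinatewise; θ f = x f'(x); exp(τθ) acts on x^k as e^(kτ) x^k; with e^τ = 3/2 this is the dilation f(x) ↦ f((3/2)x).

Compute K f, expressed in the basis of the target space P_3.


g(x) = (27/4)x^3 - 3x^2 - 2

exp(τθ) x^k = e^(kτ) x^k; with e^τ = 3/2 this sends x^k to (3/2)^k x^k
x^2 ↦ 9/4 x^2
x^3 ↦ 27/8 x^3
applying this coordinatewise to f: exp(τθ) f = (27/4)x^3 - 3x^2 - 2


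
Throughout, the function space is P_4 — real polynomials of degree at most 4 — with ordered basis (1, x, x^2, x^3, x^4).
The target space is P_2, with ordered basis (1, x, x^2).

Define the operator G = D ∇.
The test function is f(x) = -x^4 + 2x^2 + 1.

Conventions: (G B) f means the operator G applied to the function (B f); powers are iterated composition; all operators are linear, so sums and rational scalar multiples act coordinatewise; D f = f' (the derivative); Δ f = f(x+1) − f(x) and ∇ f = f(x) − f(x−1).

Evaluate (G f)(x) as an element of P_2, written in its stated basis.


the result is g(x) = -12x^2 + 12x

∇ f = -4x^3 + 6x^2 - 1
D ∇ f = -12x^2 + 12x


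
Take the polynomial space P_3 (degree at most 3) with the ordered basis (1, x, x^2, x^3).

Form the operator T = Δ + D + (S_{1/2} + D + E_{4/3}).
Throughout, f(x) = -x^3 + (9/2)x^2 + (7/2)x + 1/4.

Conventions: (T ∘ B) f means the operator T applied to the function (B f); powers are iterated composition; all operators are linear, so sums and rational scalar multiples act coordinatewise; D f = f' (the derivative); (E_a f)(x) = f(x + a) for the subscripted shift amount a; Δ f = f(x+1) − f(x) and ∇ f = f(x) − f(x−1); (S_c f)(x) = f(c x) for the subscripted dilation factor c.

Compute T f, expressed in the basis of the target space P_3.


the image equals g(x) = -(9/8)x^3 - (59/8)x^2 + (431/12)x + 1339/54

Δ f = -3x^2 + 6x + 7
D f = -3x^2 + 9x + 7/2
S_{1/2} f = -(1/8)x^3 + (9/8)x^2 + (7/4)x + 1/4
D f = -3x^2 + 9x + 7/2
E_{4/3} f = -x^3 + (1/2)x^2 + (61/6)x + 1139/108
(S_{1/2} + D + E_{4/3}) f = -(9/8)x^3 - (11/8)x^2 + (251/12)x + 386/27
(Δ + D + (S_{1/2} + D + E_{4/3})) f = -(9/8)x^3 - (59/8)x^2 + (431/12)x + 1339/54


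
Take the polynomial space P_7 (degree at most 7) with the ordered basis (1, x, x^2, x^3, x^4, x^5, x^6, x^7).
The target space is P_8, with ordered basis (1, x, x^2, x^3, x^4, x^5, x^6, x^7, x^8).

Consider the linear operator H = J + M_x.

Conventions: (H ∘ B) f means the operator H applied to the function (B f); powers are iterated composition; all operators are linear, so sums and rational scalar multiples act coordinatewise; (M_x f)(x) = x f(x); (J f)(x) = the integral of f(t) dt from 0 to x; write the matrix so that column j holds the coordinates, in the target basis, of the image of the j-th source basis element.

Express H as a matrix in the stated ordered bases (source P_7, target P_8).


image of 1: 2x
image of x: (3/2)x^2
image of x^2: (4/3)x^3
image of x^3: (5/4)x^4
image of x^4: (6/5)x^5
image of x^5: (7/6)x^6
image of x^6: (8/7)x^7
image of x^7: (9/8)x^8
each image's coordinates form column j of the matrix

the matrix is [[0, 0, 0, 0, 0, 0, 0, 0]; [2, 0, 0, 0, 0, 0, 0, 0]; [0, 3/2, 0, 0, 0, 0, 0, 0]; [0, 0, 4/3, 0, 0, 0, 0, 0]; [0, 0, 0, 5/4, 0, 0, 0, 0]; [0, 0, 0, 0, 6/5, 0, 0, 0]; [0, 0, 0, 0, 0, 7/6, 0, 0]; [0, 0, 0, 0, 0, 0, 8/7, 0]; [0, 0, 0, 0, 0, 0, 0, 9/8]] (rows listed top to bottom)


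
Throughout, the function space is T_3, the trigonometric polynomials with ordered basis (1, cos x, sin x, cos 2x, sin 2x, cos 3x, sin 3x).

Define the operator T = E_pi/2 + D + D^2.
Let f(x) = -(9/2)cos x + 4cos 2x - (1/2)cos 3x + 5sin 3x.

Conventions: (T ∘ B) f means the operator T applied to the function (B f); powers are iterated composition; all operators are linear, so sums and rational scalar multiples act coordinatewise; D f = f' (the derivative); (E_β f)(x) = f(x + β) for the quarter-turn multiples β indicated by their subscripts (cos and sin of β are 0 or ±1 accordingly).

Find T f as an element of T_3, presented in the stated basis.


the image equals g(x) = (9/2)cos x + 9sin x - 20cos 2x - 8sin 2x + (29/2)cos 3x - 44sin 3x

E_pi/2 f = (9/2)sin x - 4cos 2x - 5cos 3x - (1/2)sin 3x
D f = (9/2)sin x - 8sin 2x + 15cos 3x + (3/2)sin 3x
D f = (9/2)sin x - 8sin 2x + 15cos 3x + (3/2)sin 3x
D D f = (9/2)cos x - 16cos 2x + (9/2)cos 3x - 45sin 3x
(E_pi/2 + D + D^2) f = (9/2)cos x + 9sin x - 20cos 2x - 8sin 2x + (29/2)cos 3x - 44sin 3x


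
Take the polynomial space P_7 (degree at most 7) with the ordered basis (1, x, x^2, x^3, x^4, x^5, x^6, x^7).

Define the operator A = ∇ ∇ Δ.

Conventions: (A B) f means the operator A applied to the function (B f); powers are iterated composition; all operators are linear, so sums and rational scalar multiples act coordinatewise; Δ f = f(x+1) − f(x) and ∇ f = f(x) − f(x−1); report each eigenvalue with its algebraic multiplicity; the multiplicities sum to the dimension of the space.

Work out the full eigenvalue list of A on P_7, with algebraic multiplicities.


image of 1: 0
image of x: 0
image of x^2: 0
image of x^3: 6
image of x^4: 24x - 12
image of x^5: 60x^2 - 60x + 30
image of x^6: 120x^3 - 180x^2 + 180x - 60
image of x^7: 210x^4 - 420x^3 + 630x^2 - 420x + 126
the matrix is upper triangular; its diagonal is (0, 0, 0, 0, 0, 0, 0, 0)
for a triangular matrix the eigenvalues are the diagonal entries, with algebraic multiplicity their repetition count

λ = 0 (multiplicity 8)


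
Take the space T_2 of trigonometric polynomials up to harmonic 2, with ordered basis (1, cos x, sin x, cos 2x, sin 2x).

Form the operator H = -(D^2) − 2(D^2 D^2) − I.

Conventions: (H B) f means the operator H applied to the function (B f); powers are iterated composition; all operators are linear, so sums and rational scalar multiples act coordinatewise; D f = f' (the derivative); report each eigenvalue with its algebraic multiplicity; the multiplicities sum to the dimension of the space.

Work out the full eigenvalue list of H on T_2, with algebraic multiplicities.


image of 1: -1
image of cos x: -2cos x
image of sin x: -2sin x
image of cos 2x: -29cos 2x
image of sin 2x: -29sin 2x
the matrix is diagonal; its diagonal is (-1, -2, -2, -29, -29)
for a triangular matrix the eigenvalues are the diagonal entries, with algebraic multiplicity their repetition count

λ = -29 (multiplicity 2), λ = -2 (multiplicity 2), λ = -1 (multiplicity 1)


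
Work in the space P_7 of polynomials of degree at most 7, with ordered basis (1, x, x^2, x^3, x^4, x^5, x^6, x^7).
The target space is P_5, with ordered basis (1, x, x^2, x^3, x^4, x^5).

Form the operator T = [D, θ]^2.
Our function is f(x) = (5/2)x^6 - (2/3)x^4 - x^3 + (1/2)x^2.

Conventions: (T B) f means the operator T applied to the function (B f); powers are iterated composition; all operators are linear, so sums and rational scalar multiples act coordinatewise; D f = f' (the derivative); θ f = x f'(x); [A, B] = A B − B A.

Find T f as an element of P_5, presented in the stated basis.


θ f = 15x^6 - (8/3)x^4 - 3x^3 + x^2
D θ f = 90x^5 - (32/3)x^3 - 9x^2 + 2x
D f = 15x^5 - (8/3)x^3 - 3x^2 + x
θ D f = 75x^5 - 8x^3 - 6x^2 + x
[D, θ] f = 15x^5 - (8/3)x^3 - 3x^2 + x
θ [D, θ] f = 75x^5 - 8x^3 - 6x^2 + x
D θ [D, θ] f = 375x^4 - 24x^2 - 12x + 1
D [D, θ] f = 75x^4 - 8x^2 - 6x + 1
θ D [D, θ] f = 300x^4 - 16x^2 - 6x
[D, θ] [D, θ] f = 75x^4 - 8x^2 - 6x + 1

g(x) = 75x^4 - 8x^2 - 6x + 1


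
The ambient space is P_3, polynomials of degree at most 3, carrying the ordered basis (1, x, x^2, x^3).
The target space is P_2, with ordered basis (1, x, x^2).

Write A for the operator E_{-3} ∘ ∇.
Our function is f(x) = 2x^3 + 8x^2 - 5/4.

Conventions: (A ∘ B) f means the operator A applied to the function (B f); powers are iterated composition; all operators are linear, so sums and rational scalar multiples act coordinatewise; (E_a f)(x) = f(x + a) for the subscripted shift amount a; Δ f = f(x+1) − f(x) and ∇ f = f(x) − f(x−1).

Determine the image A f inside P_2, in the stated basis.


the image equals g(x) = 6x^2 - 26x + 18

∇ f = 6x^2 + 10x - 6
E_{-3} ∇ f = 6x^2 - 26x + 18


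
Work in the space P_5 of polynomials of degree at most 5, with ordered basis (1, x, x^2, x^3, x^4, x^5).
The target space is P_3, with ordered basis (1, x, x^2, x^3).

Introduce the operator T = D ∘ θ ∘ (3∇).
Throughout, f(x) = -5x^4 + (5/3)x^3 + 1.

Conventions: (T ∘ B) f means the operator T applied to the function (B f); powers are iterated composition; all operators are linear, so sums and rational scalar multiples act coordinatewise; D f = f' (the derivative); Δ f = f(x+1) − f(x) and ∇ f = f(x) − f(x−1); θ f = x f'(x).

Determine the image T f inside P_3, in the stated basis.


the image equals g(x) = -540x^2 + 420x - 75

∇ f = -20x^3 + 35x^2 - 25x + 20/3
(3∇) f = -60x^3 + 105x^2 - 75x + 20
θ (3∇) f = -180x^3 + 210x^2 - 75x
D θ (3∇) f = -540x^2 + 420x - 75


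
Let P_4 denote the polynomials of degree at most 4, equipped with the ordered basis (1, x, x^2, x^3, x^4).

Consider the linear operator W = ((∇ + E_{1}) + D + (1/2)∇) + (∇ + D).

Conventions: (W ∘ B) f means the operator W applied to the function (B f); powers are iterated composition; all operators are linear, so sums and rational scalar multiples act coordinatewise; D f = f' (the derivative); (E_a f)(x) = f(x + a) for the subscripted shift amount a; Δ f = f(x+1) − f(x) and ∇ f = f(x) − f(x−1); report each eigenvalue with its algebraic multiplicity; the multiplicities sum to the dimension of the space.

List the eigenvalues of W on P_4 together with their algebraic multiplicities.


λ = 1 (multiplicity 5)

image of 1: 1
image of x: x + 11/2
image of x^2: x^2 + 11x - 3/2
image of x^3: x^3 + (33/2)x^2 - (9/2)x + 7/2
image of x^4: x^4 + 22x^3 - 9x^2 + 14x - 3/2
the matrix is upper triangular; its diagonal is (1, 1, 1, 1, 1)
for a triangular matrix the eigenvalues are the diagonal entries, with algebraic multiplicity their repetition count


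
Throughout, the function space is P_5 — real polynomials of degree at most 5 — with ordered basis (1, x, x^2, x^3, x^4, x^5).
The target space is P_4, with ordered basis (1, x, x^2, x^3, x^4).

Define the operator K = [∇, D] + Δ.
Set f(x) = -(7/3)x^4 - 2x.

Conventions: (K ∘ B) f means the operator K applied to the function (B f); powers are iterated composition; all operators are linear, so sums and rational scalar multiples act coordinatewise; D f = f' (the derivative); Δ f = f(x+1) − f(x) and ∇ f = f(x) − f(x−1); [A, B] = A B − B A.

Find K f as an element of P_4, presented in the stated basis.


the result is g(x) = -(28/3)x^3 - 14x^2 - (28/3)x - 13/3

D f = -(28/3)x^3 - 2
∇ D f = -28x^2 + 28x - 28/3
∇ f = -(28/3)x^3 + 14x^2 - (28/3)x + 1/3
D ∇ f = -28x^2 + 28x - 28/3
[∇, D] f = 0
Δ f = -(28/3)x^3 - 14x^2 - (28/3)x - 13/3
([∇, D] + Δ) f = -(28/3)x^3 - 14x^2 - (28/3)x - 13/3


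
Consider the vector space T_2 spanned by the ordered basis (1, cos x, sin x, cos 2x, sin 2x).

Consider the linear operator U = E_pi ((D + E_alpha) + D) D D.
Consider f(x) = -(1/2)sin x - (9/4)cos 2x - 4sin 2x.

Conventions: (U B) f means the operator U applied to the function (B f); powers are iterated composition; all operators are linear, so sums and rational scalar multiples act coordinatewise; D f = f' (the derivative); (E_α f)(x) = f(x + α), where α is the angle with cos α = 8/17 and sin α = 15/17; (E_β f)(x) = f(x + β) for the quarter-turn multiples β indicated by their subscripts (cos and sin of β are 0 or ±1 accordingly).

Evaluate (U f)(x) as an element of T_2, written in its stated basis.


D f = -(1/2)cos x - 8cos 2x + (9/2)sin 2x
D D f = (1/2)sin x + 9cos 2x + 16sin 2x
D D D f = (1/2)cos x + 32cos 2x - 18sin 2x
E_alpha D D f = (15/34)cos x + (4/17)sin x + (2391/289)cos 2x - (4736/289)sin 2x
(D + E_alpha) D D f = (16/17)cos x + (4/17)sin x + (11639/289)cos 2x - (9938/289)sin 2x
D D D f = (1/2)cos x + 32cos 2x - 18sin 2x
((D + E_alpha) + D) D D f = (49/34)cos x + (4/17)sin x + (20887/289)cos 2x - (15140/289)sin 2x
E_pi ((D + E_alpha) + D) D D f = -(49/34)cos x - (4/17)sin x + (20887/289)cos 2x - (15140/289)sin 2x

the result is g(x) = -(49/34)cos x - (4/17)sin x + (20887/289)cos 2x - (15140/289)sin 2x


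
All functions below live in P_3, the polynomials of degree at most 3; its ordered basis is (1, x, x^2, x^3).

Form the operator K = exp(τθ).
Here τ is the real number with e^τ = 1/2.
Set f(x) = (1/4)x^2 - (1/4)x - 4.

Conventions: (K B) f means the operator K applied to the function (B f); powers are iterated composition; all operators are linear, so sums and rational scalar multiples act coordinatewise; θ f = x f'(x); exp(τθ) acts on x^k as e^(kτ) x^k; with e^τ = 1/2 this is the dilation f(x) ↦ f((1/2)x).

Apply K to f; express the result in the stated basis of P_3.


exp(τθ) x^k = e^(kτ) x^k; with e^τ = 1/2 this sends x^k to (1/2)^k x^k
x ↦ 1/2 x
x^2 ↦ 1/4 x^2
applying this coordinatewise to f: exp(τθ) f = (1/16)x^2 - (1/8)x - 4

g(x) = (1/16)x^2 - (1/8)x - 4


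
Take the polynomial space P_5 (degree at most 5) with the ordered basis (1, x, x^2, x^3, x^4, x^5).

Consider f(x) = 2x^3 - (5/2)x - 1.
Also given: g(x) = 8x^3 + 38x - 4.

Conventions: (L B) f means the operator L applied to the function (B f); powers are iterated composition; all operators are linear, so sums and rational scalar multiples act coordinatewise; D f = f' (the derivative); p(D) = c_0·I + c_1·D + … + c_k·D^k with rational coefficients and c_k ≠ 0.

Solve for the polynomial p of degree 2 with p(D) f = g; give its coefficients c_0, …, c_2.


p(D) = 4·I + 4·D^2, i.e. c_0 = 4, c_1 = 0, c_2 = 4

D^0 f = 2x^3 - (5/2)x - 1
D^1 f = 6x^2 - 5/2
D^2 f = 12x
matching coefficients of g against c_0 f + c_1 Df + … from the top degree down determines the c_i
solution: c_0 = 4, c_1 = 0, c_2 = 4


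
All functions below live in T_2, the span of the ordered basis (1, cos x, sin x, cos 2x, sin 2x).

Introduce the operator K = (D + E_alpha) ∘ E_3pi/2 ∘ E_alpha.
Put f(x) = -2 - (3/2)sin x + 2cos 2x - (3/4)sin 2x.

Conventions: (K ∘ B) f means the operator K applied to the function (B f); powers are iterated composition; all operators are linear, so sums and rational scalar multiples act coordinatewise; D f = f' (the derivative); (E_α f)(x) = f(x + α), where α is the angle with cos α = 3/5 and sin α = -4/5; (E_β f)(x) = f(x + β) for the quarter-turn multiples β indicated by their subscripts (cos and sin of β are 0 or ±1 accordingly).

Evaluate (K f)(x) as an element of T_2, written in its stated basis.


g(x) = -2 + (39/50)cos x + (27/50)sin x - (2713/1250)cos 2x + (1907/2500)sin 2x

E_alpha f = -2 + (6/5)cos x - (9/10)sin x + (4/25)cos 2x + (213/100)sin 2x
E_3pi/2 E_alpha f = -2 + (9/10)cos x + (6/5)sin x - (4/25)cos 2x - (213/100)sin 2x
D E_3pi/2 E_alpha f = (6/5)cos x - (9/10)sin x - (213/50)cos 2x + (8/25)sin 2x
E_alpha E_3pi/2 E_alpha f = -2 - (21/50)cos x + (36/25)sin x + (1306/625)cos 2x + (1107/2500)sin 2x
(D + E_alpha) E_3pi/2 E_alpha f = -2 + (39/50)cos x + (27/50)sin x - (2713/1250)cos 2x + (1907/2500)sin 2x


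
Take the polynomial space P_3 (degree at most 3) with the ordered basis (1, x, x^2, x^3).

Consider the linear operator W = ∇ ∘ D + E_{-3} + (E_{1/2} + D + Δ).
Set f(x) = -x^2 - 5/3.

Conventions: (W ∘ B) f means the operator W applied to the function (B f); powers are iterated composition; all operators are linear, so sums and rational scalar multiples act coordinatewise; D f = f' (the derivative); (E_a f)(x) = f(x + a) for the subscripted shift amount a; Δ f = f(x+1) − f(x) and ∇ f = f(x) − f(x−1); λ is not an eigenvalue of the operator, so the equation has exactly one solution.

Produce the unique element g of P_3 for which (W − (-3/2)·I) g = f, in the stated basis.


write g with unknown coordinates in the stated basis and equate coefficients in (W − (-3/2)·I) g = f
solving from the highest basis element down gives g = -(2/7)x^2 - (4/49)x + 527/1029
check: W g = -(4/7)x^2 + (6/49)x - 5011/2058
so W g − (-3/2)·g = -x^2 - 5/3 = f ✓

g(x) = -(2/7)x^2 - (4/49)x + 527/1029


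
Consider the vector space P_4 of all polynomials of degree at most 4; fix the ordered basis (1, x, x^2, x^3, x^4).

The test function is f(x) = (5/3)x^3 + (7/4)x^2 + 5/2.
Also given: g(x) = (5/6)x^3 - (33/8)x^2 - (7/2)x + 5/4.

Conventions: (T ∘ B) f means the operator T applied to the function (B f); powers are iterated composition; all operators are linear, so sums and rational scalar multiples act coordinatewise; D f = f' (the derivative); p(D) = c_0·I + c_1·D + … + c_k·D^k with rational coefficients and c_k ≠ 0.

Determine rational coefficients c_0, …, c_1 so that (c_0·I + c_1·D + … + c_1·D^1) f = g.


c_0 = 1/2, c_1 = -1

D^0 f = (5/3)x^3 + (7/4)x^2 + 5/2
D^1 f = 5x^2 + (7/2)x
matching coefficients of g against c_0 f + c_1 Df + … from the top degree down determines the c_i
solution: c_0 = 1/2, c_1 = -1


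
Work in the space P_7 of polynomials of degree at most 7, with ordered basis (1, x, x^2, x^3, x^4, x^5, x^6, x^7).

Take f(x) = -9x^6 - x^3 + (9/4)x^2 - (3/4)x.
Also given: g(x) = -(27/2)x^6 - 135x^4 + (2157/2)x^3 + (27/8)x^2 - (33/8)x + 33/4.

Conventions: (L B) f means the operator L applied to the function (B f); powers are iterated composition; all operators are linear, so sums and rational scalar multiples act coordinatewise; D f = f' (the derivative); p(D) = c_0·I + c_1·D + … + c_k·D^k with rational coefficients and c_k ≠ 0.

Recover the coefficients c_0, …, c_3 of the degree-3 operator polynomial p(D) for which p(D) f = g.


p(D) = (3/2)·I + (1/2)·D^2 − D^3, i.e. c_0 = 3/2, c_1 = 0, c_2 = 1/2, c_3 = -1

D^0 f = -9x^6 - x^3 + (9/4)x^2 - (3/4)x
D^1 f = -54x^5 - 3x^2 + (9/2)x - 3/4
D^2 f = -270x^4 - 6x + 9/2
D^3 f = -1080x^3 - 6
matching coefficients of g against c_0 f + c_1 Df + … from the top degree down determines the c_i
solution: c_0 = 3/2, c_1 = 0, c_2 = 1/2, c_3 = -1


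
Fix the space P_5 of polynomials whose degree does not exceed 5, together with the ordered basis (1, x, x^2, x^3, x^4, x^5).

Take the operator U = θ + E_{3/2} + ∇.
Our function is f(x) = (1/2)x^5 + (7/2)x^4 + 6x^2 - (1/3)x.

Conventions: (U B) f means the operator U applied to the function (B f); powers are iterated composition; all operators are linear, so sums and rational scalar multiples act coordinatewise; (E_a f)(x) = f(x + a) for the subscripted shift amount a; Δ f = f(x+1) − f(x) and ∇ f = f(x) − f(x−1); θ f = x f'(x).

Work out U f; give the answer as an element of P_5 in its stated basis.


g(x) = 3x^5 + (95/4)x^4 + (165/4)x^3 + (529/8)x^2 + (9671/96)x + 4835/192

θ f = (5/2)x^5 + 14x^4 + 12x^2 - (1/3)x
E_{3/2} f = (1/2)x^5 + (29/4)x^4 + (129/4)x^3 + (561/8)x^2 + (7447/96)x + 2209/64
∇ f = (5/2)x^4 + 9x^3 - 16x^2 + (47/2)x - 28/3
(θ + E_{3/2} + ∇) f = 3x^5 + (95/4)x^4 + (165/4)x^3 + (529/8)x^2 + (9671/96)x + 4835/192


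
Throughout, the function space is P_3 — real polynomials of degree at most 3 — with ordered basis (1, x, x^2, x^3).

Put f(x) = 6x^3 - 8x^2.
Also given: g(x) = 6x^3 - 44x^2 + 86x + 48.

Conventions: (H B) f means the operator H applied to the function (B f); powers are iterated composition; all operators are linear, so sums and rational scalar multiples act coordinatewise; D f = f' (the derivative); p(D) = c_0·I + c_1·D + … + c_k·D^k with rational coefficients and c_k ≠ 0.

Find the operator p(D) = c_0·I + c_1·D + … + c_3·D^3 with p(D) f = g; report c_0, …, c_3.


D^0 f = 6x^3 - 8x^2
D^1 f = 18x^2 - 16x
D^2 f = 36x - 16
D^3 f = 36
matching coefficients of g against c_0 f + c_1 Df + … from the top degree down determines the c_i
solution: c_0 = 1, c_1 = -2, c_2 = 3/2, c_3 = 2

c_0 = 1, c_1 = -2, c_2 = 3/2, c_3 = 2


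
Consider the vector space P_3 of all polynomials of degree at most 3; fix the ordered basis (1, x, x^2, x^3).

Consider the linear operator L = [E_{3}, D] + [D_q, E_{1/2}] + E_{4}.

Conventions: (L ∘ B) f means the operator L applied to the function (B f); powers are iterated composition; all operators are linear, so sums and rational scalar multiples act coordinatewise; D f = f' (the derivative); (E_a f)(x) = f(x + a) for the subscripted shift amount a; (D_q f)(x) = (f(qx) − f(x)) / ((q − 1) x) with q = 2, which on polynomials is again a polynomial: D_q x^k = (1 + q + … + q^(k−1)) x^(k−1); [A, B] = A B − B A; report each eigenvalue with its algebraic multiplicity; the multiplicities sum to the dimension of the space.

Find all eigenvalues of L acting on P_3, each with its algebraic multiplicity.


λ = 1 (multiplicity 4)

image of 1: 1
image of x: x + 4
image of x^2: x^2 + 8x + 31/2
image of x^3: x^3 + 12x^2 + (91/2)x + 63
the matrix is upper triangular; its diagonal is (1, 1, 1, 1)
for a triangular matrix the eigenvalues are the diagonal entries, with algebraic multiplicity their repetition count


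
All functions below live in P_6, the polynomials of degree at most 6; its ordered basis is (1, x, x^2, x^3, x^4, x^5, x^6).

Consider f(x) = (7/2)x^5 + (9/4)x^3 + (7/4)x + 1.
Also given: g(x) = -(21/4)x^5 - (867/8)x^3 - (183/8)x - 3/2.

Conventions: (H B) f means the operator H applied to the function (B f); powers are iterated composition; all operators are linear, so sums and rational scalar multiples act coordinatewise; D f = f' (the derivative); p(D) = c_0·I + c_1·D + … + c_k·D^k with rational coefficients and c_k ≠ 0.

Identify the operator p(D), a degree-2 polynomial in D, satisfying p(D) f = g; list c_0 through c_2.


D^0 f = (7/2)x^5 + (9/4)x^3 + (7/4)x + 1
D^1 f = (35/2)x^4 + (27/4)x^2 + 7/4
D^2 f = 70x^3 + (27/2)x
matching coefficients of g against c_0 f + c_1 Df + … from the top degree down determines the c_i
solution: c_0 = -3/2, c_1 = 0, c_2 = -3/2

c_0 = -3/2, c_1 = 0, c_2 = -3/2


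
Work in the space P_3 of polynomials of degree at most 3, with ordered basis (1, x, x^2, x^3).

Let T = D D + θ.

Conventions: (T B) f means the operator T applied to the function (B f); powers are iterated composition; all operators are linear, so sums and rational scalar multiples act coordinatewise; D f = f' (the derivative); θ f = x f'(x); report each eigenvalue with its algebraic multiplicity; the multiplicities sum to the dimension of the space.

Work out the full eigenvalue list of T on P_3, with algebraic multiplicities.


image of 1: 0
image of x: x
image of x^2: 2x^2 + 2
image of x^3: 3x^3 + 6x
the matrix is upper triangular; its diagonal is (0, 1, 2, 3)
for a triangular matrix the eigenvalues are the diagonal entries, with algebraic multiplicity their repetition count

λ = 0 (multiplicity 1), λ = 1 (multiplicity 1), λ = 2 (multiplicity 1), λ = 3 (multiplicity 1)


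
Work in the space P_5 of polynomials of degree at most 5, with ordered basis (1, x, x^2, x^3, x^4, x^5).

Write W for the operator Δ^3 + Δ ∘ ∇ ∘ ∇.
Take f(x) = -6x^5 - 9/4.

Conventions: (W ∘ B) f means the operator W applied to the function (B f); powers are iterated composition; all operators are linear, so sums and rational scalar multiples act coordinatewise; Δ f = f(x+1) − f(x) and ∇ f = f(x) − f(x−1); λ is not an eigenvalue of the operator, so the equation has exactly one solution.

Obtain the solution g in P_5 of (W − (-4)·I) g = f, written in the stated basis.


g(x) = -(3/2)x^5 + 45x^2 + 45x + 1071/16

write g with unknown coordinates in the stated basis and equate coefficients in (W − (-4)·I) g = f
solving from the highest basis element down gives g = -(3/2)x^5 + 45x^2 + 45x + 1071/16
check: W g = -180x^2 - 180x - 270
so W g − (-4)·g = -6x^5 - 9/4 = f ✓


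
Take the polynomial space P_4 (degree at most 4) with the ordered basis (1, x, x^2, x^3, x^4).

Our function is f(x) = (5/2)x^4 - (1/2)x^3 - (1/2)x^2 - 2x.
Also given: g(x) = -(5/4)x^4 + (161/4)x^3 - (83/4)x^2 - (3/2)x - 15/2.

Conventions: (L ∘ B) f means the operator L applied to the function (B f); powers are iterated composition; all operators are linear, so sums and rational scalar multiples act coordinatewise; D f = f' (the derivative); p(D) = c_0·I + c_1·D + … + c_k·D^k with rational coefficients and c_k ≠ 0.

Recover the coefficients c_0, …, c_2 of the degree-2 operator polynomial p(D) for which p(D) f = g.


D^0 f = (5/2)x^4 - (1/2)x^3 - (1/2)x^2 - 2x
D^1 f = 10x^3 - (3/2)x^2 - x - 2
D^2 f = 30x^2 - 3x - 1
matching coefficients of g against c_0 f + c_1 Df + … from the top degree down determines the c_i
solution: c_0 = -1/2, c_1 = 4, c_2 = -1/2

p(D) = -(1/2)·I + 4·D − (1/2)·D^2, i.e. c_0 = -1/2, c_1 = 4, c_2 = -1/2


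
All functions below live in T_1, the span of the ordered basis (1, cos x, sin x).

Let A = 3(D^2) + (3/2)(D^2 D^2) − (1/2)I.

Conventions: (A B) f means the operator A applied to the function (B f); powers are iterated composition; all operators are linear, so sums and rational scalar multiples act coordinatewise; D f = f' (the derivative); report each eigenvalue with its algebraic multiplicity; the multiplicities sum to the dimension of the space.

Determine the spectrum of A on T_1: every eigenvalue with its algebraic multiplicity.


λ = -2 (multiplicity 2), λ = -1/2 (multiplicity 1)

image of 1: -1/2
image of cos x: -2cos x
image of sin x: -2sin x
the matrix is diagonal; its diagonal is (-1/2, -2, -2)
for a triangular matrix the eigenvalues are the diagonal entries, with algebraic multiplicity their repetition count


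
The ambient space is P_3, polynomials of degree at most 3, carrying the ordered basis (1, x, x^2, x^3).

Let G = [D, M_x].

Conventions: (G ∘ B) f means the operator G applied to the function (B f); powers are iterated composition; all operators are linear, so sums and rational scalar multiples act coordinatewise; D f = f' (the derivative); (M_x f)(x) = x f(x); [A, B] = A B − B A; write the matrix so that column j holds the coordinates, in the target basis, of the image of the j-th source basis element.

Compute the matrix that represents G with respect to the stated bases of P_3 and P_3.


image of 1: 1
image of x: x
image of x^2: x^2
image of x^3: x^3
each image's coordinates form column j of the matrix

the matrix is [[1, 0, 0, 0]; [0, 1, 0, 0]; [0, 0, 1, 0]; [0, 0, 0, 1]] (rows listed top to bottom)


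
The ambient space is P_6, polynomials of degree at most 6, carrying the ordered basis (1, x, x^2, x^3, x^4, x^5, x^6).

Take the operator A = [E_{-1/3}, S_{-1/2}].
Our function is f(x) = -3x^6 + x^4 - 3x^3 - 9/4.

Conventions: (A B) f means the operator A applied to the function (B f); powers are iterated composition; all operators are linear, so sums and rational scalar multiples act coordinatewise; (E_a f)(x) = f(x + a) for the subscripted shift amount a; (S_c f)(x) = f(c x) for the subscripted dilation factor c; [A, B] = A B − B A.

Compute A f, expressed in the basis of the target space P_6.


the image equals g(x) = (9/32)x^5 + (15/64)x^4 + (1/16)x^3 - (215/192)x^2 - (121/288)x - 229/1728

S_{-1/2} f = -(3/64)x^6 + (1/16)x^4 + (3/8)x^3 - 9/4
E_{-1/3} S_{-1/2} f = -(3/64)x^6 + (3/32)x^5 - (1/64)x^4 + (47/144)x^3 - (197/576)x^2 + (101/864)x - 35197/15552
E_{-1/3} f = -3x^6 + 6x^5 - 4x^4 - (19/9)x^3 + (28/9)x^2 - (29/27)x - 2071/972
S_{-1/2} E_{-1/3} f = -(3/64)x^6 - (3/16)x^5 - (1/4)x^4 + (19/72)x^3 + (7/9)x^2 + (29/54)x - 2071/972
[E_{-1/3}, S_{-1/2}] f = (9/32)x^5 + (15/64)x^4 + (1/16)x^3 - (215/192)x^2 - (121/288)x - 229/1728


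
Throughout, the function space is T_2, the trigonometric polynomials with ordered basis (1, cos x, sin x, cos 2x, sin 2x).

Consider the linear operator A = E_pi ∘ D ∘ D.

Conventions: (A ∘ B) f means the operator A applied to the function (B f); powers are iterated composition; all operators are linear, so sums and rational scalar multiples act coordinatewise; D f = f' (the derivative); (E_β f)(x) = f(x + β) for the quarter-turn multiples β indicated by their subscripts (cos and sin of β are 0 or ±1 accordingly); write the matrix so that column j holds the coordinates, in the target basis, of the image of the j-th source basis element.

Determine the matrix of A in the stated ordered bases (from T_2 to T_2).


the matrix is [[0, 0, 0, 0, 0]; [0, 1, 0, 0, 0]; [0, 0, 1, 0, 0]; [0, 0, 0, -4, 0]; [0, 0, 0, 0, -4]] (rows listed top to bottom)

image of 1: 0
image of cos x: cos x
image of sin x: sin x
image of cos 2x: -4cos 2x
image of sin 2x: -4sin 2x
each image's coordinates form column j of the matrix


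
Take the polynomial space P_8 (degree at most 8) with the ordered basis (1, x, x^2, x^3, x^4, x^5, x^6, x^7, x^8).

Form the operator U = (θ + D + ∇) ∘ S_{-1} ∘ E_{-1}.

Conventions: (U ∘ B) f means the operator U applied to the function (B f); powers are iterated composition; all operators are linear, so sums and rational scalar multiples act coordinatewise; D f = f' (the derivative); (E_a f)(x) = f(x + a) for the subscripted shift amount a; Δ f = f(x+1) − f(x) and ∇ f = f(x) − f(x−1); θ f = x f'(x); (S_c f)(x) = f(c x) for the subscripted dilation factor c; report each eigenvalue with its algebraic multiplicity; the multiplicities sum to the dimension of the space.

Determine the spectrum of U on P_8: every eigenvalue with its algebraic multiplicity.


λ = -7 (multiplicity 1), λ = -5 (multiplicity 1), λ = -3 (multiplicity 1), λ = -1 (multiplicity 1), λ = 0 (multiplicity 1), λ = 2 (multiplicity 1), λ = 4 (multiplicity 1), λ = 6 (multiplicity 1), λ = 8 (multiplicity 1)

image of 1: 0
image of x: -x - 2
image of x^2: 2x^2 + 6x + 3
image of x^3: -3x^3 - 12x^2 - 12x - 4
image of x^4: 4x^4 + 20x^3 + 30x^2 + 20x + 5
image of x^5: -5x^5 - 30x^4 - 60x^3 - 60x^2 - 30x - 6
image of x^6: 6x^6 + 42x^5 + 105x^4 + 140x^3 + 105x^2 + 42x + 7
image of x^7: -7x^7 - 56x^6 - 168x^5 - 280x^4 - 280x^3 - 168x^2 - 56x - 8
image of x^8: 8x^8 + 72x^7 + 252x^6 + 504x^5 + 630x^4 + 504x^3 + 252x^2 + 72x + 9
the matrix is upper triangular; its diagonal is (0, -1, 2, -3, 4, -5, 6, -7, 8)
for a triangular matrix the eigenvalues are the diagonal entries, with algebraic multiplicity their repetition count


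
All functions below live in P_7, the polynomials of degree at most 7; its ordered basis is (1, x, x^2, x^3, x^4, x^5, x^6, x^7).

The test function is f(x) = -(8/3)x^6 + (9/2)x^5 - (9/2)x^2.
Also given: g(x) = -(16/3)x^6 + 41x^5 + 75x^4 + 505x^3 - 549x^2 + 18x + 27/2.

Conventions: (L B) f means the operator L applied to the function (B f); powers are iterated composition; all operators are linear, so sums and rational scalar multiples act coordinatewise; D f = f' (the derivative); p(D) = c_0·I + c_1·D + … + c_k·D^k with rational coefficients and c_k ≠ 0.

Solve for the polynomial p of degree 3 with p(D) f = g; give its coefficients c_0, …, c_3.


D^0 f = -(8/3)x^6 + (9/2)x^5 - (9/2)x^2
D^1 f = -16x^5 + (45/2)x^4 - 9x
D^2 f = -80x^4 + 90x^3 - 9
D^3 f = -320x^3 + 270x^2
matching coefficients of g against c_0 f + c_1 Df + … from the top degree down determines the c_i
solution: c_0 = 2, c_1 = -2, c_2 = -3/2, c_3 = -2

p(D) = 2·I − 2·D − (3/2)·D^2 − 2·D^3, i.e. c_0 = 2, c_1 = -2, c_2 = -3/2, c_3 = -2


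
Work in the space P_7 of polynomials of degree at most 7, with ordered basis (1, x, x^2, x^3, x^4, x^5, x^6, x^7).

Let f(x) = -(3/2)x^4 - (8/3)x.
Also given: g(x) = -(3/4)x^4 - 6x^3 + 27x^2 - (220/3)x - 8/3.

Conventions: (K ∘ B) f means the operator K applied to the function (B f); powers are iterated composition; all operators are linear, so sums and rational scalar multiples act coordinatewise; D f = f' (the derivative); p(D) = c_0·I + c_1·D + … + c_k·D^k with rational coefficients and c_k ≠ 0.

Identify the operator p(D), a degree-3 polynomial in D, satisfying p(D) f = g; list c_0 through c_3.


D^0 f = -(3/2)x^4 - (8/3)x
D^1 f = -6x^3 - 8/3
D^2 f = -18x^2
D^3 f = -36x
matching coefficients of g against c_0 f + c_1 Df + … from the top degree down determines the c_i
solution: c_0 = 1/2, c_1 = 1, c_2 = -3/2, c_3 = 2

c_0 = 1/2, c_1 = 1, c_2 = -3/2, c_3 = 2


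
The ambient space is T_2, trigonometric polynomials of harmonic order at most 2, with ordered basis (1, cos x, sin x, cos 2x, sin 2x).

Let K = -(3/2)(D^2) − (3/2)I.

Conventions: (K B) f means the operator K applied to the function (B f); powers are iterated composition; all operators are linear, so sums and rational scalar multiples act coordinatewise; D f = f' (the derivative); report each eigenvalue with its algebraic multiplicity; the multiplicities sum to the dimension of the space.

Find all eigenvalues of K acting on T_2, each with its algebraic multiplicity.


image of 1: -3/2
image of cos x: 0
image of sin x: 0
image of cos 2x: (9/2)cos 2x
image of sin 2x: (9/2)sin 2x
the matrix is diagonal; its diagonal is (-3/2, 0, 0, 9/2, 9/2)
for a triangular matrix the eigenvalues are the diagonal entries, with algebraic multiplicity their repetition count

λ = -3/2 (multiplicity 1), λ = 0 (multiplicity 2), λ = 9/2 (multiplicity 2)


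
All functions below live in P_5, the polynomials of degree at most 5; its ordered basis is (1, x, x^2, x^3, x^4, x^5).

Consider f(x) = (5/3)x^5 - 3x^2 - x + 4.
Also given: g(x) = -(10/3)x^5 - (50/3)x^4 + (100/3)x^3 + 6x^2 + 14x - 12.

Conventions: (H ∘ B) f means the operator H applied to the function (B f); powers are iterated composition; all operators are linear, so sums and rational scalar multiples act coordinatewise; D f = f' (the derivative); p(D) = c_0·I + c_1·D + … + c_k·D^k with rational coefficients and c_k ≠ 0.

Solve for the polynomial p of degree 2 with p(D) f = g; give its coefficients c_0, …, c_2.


c_0 = -2, c_1 = -2, c_2 = 1

D^0 f = (5/3)x^5 - 3x^2 - x + 4
D^1 f = (25/3)x^4 - 6x - 1
D^2 f = (100/3)x^3 - 6
matching coefficients of g against c_0 f + c_1 Df + … from the top degree down determines the c_i
solution: c_0 = -2, c_1 = -2, c_2 = 1


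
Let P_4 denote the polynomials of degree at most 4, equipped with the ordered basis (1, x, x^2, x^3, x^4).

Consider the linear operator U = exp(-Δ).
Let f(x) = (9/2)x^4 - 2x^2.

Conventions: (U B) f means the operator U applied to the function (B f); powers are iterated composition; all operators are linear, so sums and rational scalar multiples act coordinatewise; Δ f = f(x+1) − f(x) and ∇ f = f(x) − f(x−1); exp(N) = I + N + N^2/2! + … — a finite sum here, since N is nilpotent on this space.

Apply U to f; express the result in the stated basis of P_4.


order-1 term: -18x^3 - 27x^2 - 14x - 5/2
order-2 term: 27x^2 + 54x + 59/2
order-3 term: -18x - 27
order-4 term: 9/2
the series for exp(-Δ) f terminates at order 4
exp(-Δ) f = (9/2)x^4 - 18x^3 - 2x^2 + 22x + 9/2

the image equals g(x) = (9/2)x^4 - 18x^3 - 2x^2 + 22x + 9/2


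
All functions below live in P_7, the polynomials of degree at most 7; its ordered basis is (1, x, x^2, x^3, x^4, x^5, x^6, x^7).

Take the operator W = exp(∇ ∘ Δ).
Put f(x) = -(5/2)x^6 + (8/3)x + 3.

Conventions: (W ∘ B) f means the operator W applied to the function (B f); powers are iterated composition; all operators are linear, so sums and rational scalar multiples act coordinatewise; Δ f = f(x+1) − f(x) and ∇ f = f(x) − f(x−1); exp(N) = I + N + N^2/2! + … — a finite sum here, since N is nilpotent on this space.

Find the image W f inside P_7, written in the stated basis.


order-1 term: -75x^4 - 75x^2 - 5
order-2 term: -450x^2 - 150
order-3 term: -300
the series for exp(∇ ∘ Δ) f terminates at order 3
exp(∇ ∘ Δ) f = -(5/2)x^6 - 75x^4 - 525x^2 + (8/3)x - 452

the image equals g(x) = -(5/2)x^6 - 75x^4 - 525x^2 + (8/3)x - 452
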